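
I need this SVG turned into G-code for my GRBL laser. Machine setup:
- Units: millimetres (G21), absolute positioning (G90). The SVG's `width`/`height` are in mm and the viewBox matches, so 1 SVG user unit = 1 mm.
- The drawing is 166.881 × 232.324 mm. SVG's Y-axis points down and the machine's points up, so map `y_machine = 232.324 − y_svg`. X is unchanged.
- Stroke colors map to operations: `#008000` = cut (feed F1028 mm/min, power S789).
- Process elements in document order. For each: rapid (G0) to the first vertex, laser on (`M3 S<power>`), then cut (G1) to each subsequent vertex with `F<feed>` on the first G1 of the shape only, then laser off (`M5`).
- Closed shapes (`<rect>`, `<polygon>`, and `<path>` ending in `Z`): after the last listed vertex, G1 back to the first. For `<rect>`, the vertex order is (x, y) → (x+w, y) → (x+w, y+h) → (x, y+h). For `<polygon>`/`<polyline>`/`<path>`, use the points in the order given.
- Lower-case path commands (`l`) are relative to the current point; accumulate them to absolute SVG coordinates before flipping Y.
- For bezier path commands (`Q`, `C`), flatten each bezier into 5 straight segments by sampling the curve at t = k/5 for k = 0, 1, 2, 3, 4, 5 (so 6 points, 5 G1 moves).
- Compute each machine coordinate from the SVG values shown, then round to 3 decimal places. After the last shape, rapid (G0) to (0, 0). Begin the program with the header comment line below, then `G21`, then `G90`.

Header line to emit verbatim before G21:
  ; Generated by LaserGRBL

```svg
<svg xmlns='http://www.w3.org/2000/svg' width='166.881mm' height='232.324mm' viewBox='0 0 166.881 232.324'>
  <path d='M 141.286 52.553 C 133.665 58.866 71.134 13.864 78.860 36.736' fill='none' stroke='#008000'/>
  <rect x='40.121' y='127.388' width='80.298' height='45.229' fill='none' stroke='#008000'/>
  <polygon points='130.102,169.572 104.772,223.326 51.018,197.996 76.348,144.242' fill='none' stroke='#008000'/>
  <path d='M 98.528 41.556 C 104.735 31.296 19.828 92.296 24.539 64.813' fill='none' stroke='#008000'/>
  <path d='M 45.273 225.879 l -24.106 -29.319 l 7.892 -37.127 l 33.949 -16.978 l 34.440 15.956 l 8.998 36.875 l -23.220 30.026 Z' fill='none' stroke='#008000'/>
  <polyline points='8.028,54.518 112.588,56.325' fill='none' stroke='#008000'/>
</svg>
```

; Generated by LaserGRBL
G21
G90
G0 X141.286 Y179.771
M3 S789
G1 X131.126 Y181.187 F1028
G1 X113.795 Y189.199
G1 X95.301 Y198.083
G1 X81.654 Y202.120
G1 X78.860 Y195.588
M5
G0 X40.121 Y104.936
M3 S789
G1 X120.419 Y104.936 F1028
G1 X120.419 Y59.707
G1 X40.121 Y59.707
G1 X40.121 Y104.936
M5
G0 X130.102 Y62.752
M3 S789
G1 X104.772 Y8.998 F1028
G1 X51.018 Y34.328
G1 X76.348 Y88.082
G1 X130.102 Y62.752
M5
G0 X98.528 Y190.768
M3 S789
G1 X92.764 Y189.651 F1028
G1 X73.809 Y179.099
G1 X50.336 Y166.780
G1 X31.021 Y160.361
G1 X24.539 Y167.511
M5
G0 X45.273 Y6.445
M3 S789
G1 X21.167 Y35.764 F1028
G1 X29.059 Y72.891
G1 X63.008 Y89.869
G1 X97.448 Y73.913
G1 X106.446 Y37.038
G1 X83.226 Y7.012
G1 X45.273 Y6.445
M5
G0 X8.028 Y177.806
M3 S789
G1 X112.588 Y175.999 F1028
M5
G0 X0.000 Y0.000

viewBox `0 0 166.881 232.324` with mm width/height → 1 unit = 1 mm. Flip: y_m = 232.324 − y_svg.

**Shape 1** — `<path>` cubic bezier, stroke `#008000` → cut (S789, F1028). Control points (SVG): P0=(141.286,52.553), P1=(133.665,58.866), P2=(71.134,13.864), P3=(78.860,36.736); sampled at t=k/5. Machine vertices: (141.286,179.771) → (131.126,181.187) → (113.795,189.199) → (95.301,198.083) → (81.654,202.120) → (78.860,195.588). Open path.

**Shape 2** — `<rect>` rectangle, stroke `#008000` → cut (S789, F1028). Machine vertices: (40.121,104.936) → (120.419,104.936) → (120.419,59.707) → (40.121,59.707) → (40.121,104.936). Closed: final G1 returns to the first vertex.

**Shape 3** — `<polygon>` regular polygon, stroke `#008000` → cut (S789, F1028). Machine vertices: (130.102,62.752) → (104.772,8.998) → (51.018,34.328) → (76.348,88.082) → (130.102,62.752). Closed: final G1 returns to the first vertex.

**Shape 4** — `<path>` cubic bezier, stroke `#008000` → cut (S789, F1028). Control points (SVG): P0=(98.528,41.556), P1=(104.735,31.296), P2=(19.828,92.296), P3=(24.539,64.813); sampled at t=k/5. Machine vertices: (98.528,190.768) → (92.764,189.651) → (73.809,179.099) → (50.336,166.780) → (31.021,160.361) → (24.539,167.511). Open path.

**Shape 5** — `<path>` regular polygon, stroke `#008000` → cut (S789, F1028). Machine vertices: (45.273,6.445) → (21.167,35.764) → (29.059,72.891) → (63.008,89.869) → (97.448,73.913) → (106.446,37.038) → (83.226,7.012) → (45.273,6.445). Closed: final G1 returns to the first vertex.

**Shape 6** — `<polyline>` line segment, stroke `#008000` → cut (S789, F1028). Machine vertices: (8.028,177.806) → (112.588,175.999). Open path.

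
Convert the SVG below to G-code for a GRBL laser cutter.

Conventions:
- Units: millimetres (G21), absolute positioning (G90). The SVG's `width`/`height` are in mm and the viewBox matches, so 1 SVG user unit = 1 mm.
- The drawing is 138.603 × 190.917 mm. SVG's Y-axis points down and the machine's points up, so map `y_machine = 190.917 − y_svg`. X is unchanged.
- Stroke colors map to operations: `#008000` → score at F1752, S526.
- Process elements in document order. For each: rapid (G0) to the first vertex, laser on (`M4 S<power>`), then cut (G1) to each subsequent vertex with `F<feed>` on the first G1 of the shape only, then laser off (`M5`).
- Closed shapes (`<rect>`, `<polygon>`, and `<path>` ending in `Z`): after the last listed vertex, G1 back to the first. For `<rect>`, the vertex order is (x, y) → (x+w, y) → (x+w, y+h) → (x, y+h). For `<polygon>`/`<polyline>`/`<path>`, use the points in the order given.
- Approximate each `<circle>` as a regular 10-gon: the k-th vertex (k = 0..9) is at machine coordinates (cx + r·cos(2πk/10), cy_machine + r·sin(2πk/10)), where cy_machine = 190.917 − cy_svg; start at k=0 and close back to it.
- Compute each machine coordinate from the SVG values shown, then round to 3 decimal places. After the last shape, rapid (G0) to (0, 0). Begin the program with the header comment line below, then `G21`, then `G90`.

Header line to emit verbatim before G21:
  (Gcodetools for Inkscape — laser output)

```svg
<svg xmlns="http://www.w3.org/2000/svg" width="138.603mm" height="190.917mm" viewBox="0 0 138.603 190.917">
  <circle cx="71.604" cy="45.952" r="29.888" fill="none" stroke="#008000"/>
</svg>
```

(Gcodetools for Inkscape — laser output)
G21
G90
G0 X101.492 Y144.965
M4 S526
G1 X95.784 Y162.533 F1752
G1 X80.840 Y173.390
G1 X62.368 Y173.390
G1 X47.424 Y162.533
G1 X41.716 Y144.965
G1 X47.424 Y127.397
G1 X62.368 Y116.540
G1 X80.840 Y116.540
G1 X95.784 Y127.397
G1 X101.492 Y144.965
M5
G0 X0.000 Y0.000

1 u = 1 mm; y_m = 190.917 − y.

[1] `<circle>` circle, #008000→score S526 F1752: (101.492,144.965) → (95.784,162.533) → (80.840,173.390) → (62.368,173.390) → (47.424,162.533) → (41.716,144.965) → (47.424,127.397) → (62.368,116.540) → (80.840,116.540) → (95.784,127.397) → (101.492,144.965) (closed)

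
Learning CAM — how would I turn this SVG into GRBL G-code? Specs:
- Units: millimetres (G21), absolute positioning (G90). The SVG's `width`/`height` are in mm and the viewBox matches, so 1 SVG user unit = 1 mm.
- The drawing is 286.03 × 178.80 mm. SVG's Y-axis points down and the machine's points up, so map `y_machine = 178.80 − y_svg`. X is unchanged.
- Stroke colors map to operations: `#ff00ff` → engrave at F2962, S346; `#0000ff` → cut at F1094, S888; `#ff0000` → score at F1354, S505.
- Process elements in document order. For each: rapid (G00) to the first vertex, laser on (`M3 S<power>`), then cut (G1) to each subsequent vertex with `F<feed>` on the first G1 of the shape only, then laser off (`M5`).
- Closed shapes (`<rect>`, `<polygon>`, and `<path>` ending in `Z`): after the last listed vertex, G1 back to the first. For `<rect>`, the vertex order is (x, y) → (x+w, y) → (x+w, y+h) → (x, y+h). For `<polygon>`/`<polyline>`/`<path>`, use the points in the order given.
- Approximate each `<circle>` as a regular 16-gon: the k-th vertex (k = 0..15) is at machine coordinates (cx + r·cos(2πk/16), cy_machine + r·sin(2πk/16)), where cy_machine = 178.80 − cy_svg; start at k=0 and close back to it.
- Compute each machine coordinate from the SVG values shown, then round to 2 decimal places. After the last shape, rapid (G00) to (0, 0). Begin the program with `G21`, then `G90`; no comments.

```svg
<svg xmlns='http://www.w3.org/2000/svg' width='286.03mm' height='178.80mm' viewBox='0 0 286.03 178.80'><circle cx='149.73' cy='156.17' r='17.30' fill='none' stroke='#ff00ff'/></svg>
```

G21
G90
G00 X167.03 Y22.63
M3 S346
G1 X165.71 Y29.25 F2962
G1 X161.96 Y34.86
G1 X156.35 Y38.61
G1 X149.73 Y39.93
G1 X143.11 Y38.61
G1 X137.50 Y34.86
G1 X133.75 Y29.25
G1 X132.43 Y22.63
G1 X133.75 Y16.01
G1 X137.50 Y10.40
G1 X143.11 Y6.65
G1 X149.73 Y5.33
G1 X156.35 Y6.65
G1 X161.96 Y10.40
G1 X165.71 Y16.01
G1 X167.03 Y22.63
M5
G00 X0.00 Y0.00

1 u = 1 mm; y_m = 178.80 − y.

[1] `<circle>` circle, #ff00ff→engrave S346 F2962: (167.03,22.63) → (165.71,29.25) → (161.96,34.86) → (156.35,38.61) → (149.73,39.93) → (143.11,38.61) → (137.50,34.86) → (133.75,29.25) → (132.43,22.63) → (133.75,16.01) → (137.50,10.40) → (143.11,6.65) → (149.73,5.33) → (156.35,6.65) → (161.96,10.40) → (165.71,16.01) → (167.03,22.63) (closed)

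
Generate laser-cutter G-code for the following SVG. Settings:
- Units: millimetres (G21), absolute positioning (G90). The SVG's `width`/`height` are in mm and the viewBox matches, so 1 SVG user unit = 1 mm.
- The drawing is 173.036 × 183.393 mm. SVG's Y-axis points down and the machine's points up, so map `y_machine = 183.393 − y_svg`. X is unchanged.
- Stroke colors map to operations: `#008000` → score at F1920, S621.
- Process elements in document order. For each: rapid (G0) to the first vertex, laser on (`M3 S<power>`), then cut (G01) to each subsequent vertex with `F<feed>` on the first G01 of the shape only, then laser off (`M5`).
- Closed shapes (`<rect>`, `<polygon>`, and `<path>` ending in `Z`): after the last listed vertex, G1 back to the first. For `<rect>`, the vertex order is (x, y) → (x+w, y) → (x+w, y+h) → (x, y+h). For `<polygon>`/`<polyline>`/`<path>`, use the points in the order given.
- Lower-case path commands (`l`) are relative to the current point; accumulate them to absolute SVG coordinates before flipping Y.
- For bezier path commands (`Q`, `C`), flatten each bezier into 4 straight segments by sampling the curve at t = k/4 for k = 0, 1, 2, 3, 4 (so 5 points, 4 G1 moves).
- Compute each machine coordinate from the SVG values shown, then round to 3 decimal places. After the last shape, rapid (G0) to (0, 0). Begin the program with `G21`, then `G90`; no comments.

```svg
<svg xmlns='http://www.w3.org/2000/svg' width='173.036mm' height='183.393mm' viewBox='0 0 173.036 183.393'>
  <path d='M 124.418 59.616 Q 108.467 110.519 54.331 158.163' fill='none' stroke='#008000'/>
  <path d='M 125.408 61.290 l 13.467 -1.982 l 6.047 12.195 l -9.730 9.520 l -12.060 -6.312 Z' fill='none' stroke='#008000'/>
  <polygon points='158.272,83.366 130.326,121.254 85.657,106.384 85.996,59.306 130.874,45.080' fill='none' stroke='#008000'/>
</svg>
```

1 u = 1 mm; y_m = 183.393 − y.

[1] `<path>` quadratic bezier, #008000→score S621 F1920: (124.418,123.777) → (114.056,98.529) → (98.921,73.689) → (79.012,49.256) → (54.331,25.230)

[2] `<path>` regular polygon, #008000→score S621 F1920: (125.408,122.103) → (138.875,124.085) → (144.922,111.890) → (135.192,102.370) → (123.132,108.682) → (125.408,122.103) (closed)

[3] `<polygon>` regular polygon, #008000→score S621 F1920: (158.272,100.027) → (130.326,62.139) → (85.657,77.009) → (85.996,124.087) → (130.874,138.313) → (158.272,100.027) (closed)

G21
G90
G0 X124.418 Y123.777
M3 S621
G01 X114.056 Y98.529 F1920
G01 X98.921 Y73.689
G01 X79.012 Y49.256
G01 X54.331 Y25.230
M5
G0 X125.408 Y122.103
M3 S621
G01 X138.875 Y124.085 F1920
G01 X144.922 Y111.890
G01 X135.192 Y102.370
G01 X123.132 Y108.682
G01 X125.408 Y122.103
M5
G0 X158.272 Y100.027
M3 S621
G01 X130.326 Y62.139 F1920
G01 X85.657 Y77.009
G01 X85.996 Y124.087
G01 X130.874 Y138.313
G01 X158.272 Y100.027
M5
G0 X0.000 Y0.000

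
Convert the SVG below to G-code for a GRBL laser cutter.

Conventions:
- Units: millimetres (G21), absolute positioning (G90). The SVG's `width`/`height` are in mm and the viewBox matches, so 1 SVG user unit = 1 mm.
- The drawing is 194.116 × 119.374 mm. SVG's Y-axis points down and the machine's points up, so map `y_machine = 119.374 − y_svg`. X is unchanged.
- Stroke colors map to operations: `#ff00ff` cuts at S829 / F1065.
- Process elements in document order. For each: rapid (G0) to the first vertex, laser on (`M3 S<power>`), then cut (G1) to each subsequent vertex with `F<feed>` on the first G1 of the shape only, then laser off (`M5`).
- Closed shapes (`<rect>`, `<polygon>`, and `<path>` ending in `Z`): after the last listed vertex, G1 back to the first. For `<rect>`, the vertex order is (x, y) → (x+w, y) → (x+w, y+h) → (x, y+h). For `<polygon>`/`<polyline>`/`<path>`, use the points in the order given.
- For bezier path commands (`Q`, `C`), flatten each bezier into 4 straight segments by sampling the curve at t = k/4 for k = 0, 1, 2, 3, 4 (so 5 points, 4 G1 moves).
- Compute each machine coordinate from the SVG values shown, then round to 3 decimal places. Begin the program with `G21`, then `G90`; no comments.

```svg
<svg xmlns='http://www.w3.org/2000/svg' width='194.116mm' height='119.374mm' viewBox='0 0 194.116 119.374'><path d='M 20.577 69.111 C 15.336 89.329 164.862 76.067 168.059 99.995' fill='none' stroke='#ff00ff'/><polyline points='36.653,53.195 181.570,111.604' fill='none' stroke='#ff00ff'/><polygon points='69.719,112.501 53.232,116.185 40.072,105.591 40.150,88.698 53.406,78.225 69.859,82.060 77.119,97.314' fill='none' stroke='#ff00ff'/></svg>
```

1 u = 1 mm; y_m = 119.374 − y.

[1] `<path>` cubic bezier, #ff00ff→cut S829 F1065: (20.577,50.263) → (40.960,40.273) → (91.154,36.212) → (142.929,31.456) → (168.059,19.379)

[2] `<polyline>` line segment, #ff00ff→cut S829 F1065: (36.653,66.179) → (181.570,7.770)

[3] `<polygon>` regular polygon, #ff00ff→cut S829 F1065: (69.719,6.873) → (53.232,3.189) → (40.072,13.783) → (40.150,30.676) → (53.406,41.149) → (69.859,37.314) → (77.119,22.060) → (69.719,6.873) (closed)

G21
G90
G0 X20.577 Y50.263
M3 S829
G1 X40.960 Y40.273 F1065
G1 X91.154 Y36.212
G1 X142.929 Y31.456
G1 X168.059 Y19.379
M5
G0 X36.653 Y66.179
M3 S829
G1 X181.570 Y7.770 F1065
M5
G0 X69.719 Y6.873
M3 S829
G1 X53.232 Y3.189 F1065
G1 X40.072 Y13.783
G1 X40.150 Y30.676
G1 X53.406 Y41.149
G1 X69.859 Y37.314
G1 X77.119 Y22.060
G1 X69.719 Y6.873
M5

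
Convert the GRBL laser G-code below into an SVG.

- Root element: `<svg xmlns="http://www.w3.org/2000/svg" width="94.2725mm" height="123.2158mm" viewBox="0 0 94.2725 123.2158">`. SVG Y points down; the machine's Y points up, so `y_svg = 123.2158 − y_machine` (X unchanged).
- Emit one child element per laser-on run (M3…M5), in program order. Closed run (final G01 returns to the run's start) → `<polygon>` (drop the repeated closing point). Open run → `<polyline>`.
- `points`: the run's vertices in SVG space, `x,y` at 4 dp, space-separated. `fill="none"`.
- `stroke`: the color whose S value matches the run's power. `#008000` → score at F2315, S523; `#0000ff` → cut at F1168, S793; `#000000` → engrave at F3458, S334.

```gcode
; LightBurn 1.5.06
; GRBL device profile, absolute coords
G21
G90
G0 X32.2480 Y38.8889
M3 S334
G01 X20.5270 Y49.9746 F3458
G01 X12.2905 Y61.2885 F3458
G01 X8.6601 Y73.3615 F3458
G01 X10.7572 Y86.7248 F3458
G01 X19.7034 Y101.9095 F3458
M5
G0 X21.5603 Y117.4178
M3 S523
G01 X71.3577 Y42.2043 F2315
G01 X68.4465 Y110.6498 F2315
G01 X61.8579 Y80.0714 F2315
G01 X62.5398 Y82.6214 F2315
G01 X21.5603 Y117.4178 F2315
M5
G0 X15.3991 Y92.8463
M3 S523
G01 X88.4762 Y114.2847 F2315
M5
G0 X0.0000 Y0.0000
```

<svg xmlns="http://www.w3.org/2000/svg" width="94.2725mm" height="123.2158mm" viewBox="0 0 94.2725 123.2158">
  <polyline points="32.2480,84.3269 20.5270,73.2412 12.2905,61.9273 8.6601,49.8543 10.7572,36.4910 19.7034,21.3063" fill="none" stroke="#000000"/>
  <polygon points="21.5603,5.7980 71.3577,81.0115 68.4465,12.5660 61.8579,43.1444 62.5398,40.5944" fill="none" stroke="#008000"/>
  <polyline points="15.3991,30.3695 88.4762,8.9311" fill="none" stroke="#008000"/>
</svg>

y_svg = 123.2158 − y_m.

[1] S334→`#000000` (engrave); open run; points: 32.2480,84.3269 20.5270,73.2412 12.2905,61.9273 8.6601,49.8543 10.7572,36.4910 19.7034,21.3063

[2] S523→`#008000` (score); closed run; points: 21.5603,5.7980 71.3577,81.0115 68.4465,12.5660 61.8579,43.1444 62.5398,40.5944

[3] S523→`#008000` (score); open run; points: 15.3991,30.3695 88.4762,8.9311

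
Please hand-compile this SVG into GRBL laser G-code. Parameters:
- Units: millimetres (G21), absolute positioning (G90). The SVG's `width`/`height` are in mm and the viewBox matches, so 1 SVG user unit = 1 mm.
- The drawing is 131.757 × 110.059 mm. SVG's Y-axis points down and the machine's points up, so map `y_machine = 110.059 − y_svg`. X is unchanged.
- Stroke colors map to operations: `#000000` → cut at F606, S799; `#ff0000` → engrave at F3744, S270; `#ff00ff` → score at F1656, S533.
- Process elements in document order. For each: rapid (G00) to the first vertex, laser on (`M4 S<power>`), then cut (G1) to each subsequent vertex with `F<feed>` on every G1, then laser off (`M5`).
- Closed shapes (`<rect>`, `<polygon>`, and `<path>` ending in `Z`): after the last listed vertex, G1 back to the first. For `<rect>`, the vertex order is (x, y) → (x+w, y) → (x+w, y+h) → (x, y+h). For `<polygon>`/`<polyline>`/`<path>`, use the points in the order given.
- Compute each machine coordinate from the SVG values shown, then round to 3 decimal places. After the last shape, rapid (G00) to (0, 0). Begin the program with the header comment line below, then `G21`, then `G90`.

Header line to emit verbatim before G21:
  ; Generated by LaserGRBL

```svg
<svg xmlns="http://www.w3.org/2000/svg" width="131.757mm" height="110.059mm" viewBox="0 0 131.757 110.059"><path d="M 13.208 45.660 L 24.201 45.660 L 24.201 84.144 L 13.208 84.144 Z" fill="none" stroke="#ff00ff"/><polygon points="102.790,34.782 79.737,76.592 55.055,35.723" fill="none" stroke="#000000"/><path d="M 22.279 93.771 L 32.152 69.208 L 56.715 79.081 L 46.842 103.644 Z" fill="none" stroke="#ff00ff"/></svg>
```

viewBox `0 0 131.757 110.059` with mm width/height → 1 unit = 1 mm. Flip: y_m = 110.059 − y_svg.

**Shape 1** — `<path>` rectangle, stroke `#ff00ff` → score (S533, F1656). Machine vertices: (13.208,64.399) → (24.201,64.399) → (24.201,25.915) → (13.208,25.915) → (13.208,64.399). Closed: final G1 returns to the first vertex.

**Shape 2** — `<polygon>` regular polygon, stroke `#000000` → cut (S799, F606). Machine vertices: (102.790,75.277) → (79.737,33.467) → (55.055,74.336) → (102.790,75.277). Closed: final G1 returns to the first vertex.

**Shape 3** — `<path>` regular polygon, stroke `#ff00ff` → score (S533, F1656). Machine vertices: (22.279,16.288) → (32.152,40.851) → (56.715,30.978) → (46.842,6.415) → (22.279,16.288). Closed: final G1 returns to the first vertex.

; Generated by LaserGRBL
G21
G90
G00 X13.208 Y64.399
M4 S533
G1 X24.201 Y64.399 F1656
G1 X24.201 Y25.915 F1656
G1 X13.208 Y25.915 F1656
G1 X13.208 Y64.399 F1656
M5
G00 X102.790 Y75.277
M4 S799
G1 X79.737 Y33.467 F606
G1 X55.055 Y74.336 F606
G1 X102.790 Y75.277 F606
M5
G00 X22.279 Y16.288
M4 S533
G1 X32.152 Y40.851 F1656
G1 X56.715 Y30.978 F1656
G1 X46.842 Y6.415 F1656
G1 X22.279 Y16.288 F1656
M5
G00 X0.000 Y0.000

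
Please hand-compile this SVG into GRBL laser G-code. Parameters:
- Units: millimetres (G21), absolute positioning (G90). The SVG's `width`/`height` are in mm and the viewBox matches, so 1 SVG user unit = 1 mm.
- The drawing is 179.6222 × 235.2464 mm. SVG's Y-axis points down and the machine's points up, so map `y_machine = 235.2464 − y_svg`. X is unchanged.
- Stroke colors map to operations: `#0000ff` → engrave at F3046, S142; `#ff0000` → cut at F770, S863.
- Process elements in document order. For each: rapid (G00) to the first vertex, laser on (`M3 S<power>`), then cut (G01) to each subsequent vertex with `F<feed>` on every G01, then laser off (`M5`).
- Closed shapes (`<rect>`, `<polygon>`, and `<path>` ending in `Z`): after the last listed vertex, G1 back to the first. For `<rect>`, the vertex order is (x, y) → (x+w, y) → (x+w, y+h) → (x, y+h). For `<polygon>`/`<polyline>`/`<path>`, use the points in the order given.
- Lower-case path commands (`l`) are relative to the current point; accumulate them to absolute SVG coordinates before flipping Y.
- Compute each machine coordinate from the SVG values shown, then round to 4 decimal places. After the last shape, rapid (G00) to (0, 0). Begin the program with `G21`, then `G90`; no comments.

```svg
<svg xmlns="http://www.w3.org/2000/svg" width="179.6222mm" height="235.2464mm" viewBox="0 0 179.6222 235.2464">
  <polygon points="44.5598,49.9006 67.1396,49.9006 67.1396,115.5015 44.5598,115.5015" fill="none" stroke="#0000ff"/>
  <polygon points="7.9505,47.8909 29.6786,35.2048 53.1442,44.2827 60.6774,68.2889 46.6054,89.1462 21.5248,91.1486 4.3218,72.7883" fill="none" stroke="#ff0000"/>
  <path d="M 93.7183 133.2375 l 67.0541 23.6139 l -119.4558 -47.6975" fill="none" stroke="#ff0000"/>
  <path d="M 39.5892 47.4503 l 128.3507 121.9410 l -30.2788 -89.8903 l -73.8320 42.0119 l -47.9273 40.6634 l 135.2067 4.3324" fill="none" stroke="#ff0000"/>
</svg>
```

G21
G90
G00 X44.5598 Y185.3458
M3 S142
G01 X67.1396 Y185.3458 F3046
G01 X67.1396 Y119.7449 F3046
G01 X44.5598 Y119.7449 F3046
G01 X44.5598 Y185.3458 F3046
M5
G00 X7.9505 Y187.3555
M3 S863
G01 X29.6786 Y200.0416 F770
G01 X53.1442 Y190.9637 F770
G01 X60.6774 Y166.9575 F770
G01 X46.6054 Y146.1002 F770
G01 X21.5248 Y144.0978 F770
G01 X4.3218 Y162.4581 F770
G01 X7.9505 Y187.3555 F770
M5
G00 X93.7183 Y102.0089
M3 S863
G01 X160.7724 Y78.3950 F770
G01 X41.3166 Y126.0925 F770
M5
G00 X39.5892 Y187.7961
M3 S863
G01 X167.9399 Y65.8551 F770
G01 X137.6611 Y155.7454 F770
G01 X63.8291 Y113.7335 F770
G01 X15.9018 Y73.0701 F770
G01 X151.1085 Y68.7377 F770
M5
G00 X0.0000 Y0.0000

viewBox `0 0 179.6222 235.2464` with mm width/height → 1 unit = 1 mm. Flip: y_m = 235.2464 − y_svg.

**Shape 1** — `<polygon>` rectangle, stroke `#0000ff` → engrave (S142, F3046). Machine vertices: (44.5598,185.3458) → (67.1396,185.3458) → (67.1396,119.7449) → (44.5598,119.7449) → (44.5598,185.3458). Closed: final G1 returns to the first vertex.

**Shape 2** — `<polygon>` regular polygon, stroke `#ff0000` → cut (S863, F770). Machine vertices: (7.9505,187.3555) → (29.6786,200.0416) → (53.1442,190.9637) → (60.6774,166.9575) → (46.6054,146.1002) → (21.5248,144.0978) → (4.3218,162.4581) → (7.9505,187.3555). Closed: final G1 returns to the first vertex.

**Shape 3** — `<path>` open polyline, stroke `#ff0000` → cut (S863, F770). Machine vertices: (93.7183,102.0089) → (160.7724,78.3950) → (41.3166,126.0925). Open path.

**Shape 4** — `<path>` open polyline, stroke `#ff0000` → cut (S863, F770). Machine vertices: (39.5892,187.7961) → (167.9399,65.8551) → (137.6611,155.7454) → (63.8291,113.7335) → (15.9018,73.0701) → (151.1085,68.7377). Open path.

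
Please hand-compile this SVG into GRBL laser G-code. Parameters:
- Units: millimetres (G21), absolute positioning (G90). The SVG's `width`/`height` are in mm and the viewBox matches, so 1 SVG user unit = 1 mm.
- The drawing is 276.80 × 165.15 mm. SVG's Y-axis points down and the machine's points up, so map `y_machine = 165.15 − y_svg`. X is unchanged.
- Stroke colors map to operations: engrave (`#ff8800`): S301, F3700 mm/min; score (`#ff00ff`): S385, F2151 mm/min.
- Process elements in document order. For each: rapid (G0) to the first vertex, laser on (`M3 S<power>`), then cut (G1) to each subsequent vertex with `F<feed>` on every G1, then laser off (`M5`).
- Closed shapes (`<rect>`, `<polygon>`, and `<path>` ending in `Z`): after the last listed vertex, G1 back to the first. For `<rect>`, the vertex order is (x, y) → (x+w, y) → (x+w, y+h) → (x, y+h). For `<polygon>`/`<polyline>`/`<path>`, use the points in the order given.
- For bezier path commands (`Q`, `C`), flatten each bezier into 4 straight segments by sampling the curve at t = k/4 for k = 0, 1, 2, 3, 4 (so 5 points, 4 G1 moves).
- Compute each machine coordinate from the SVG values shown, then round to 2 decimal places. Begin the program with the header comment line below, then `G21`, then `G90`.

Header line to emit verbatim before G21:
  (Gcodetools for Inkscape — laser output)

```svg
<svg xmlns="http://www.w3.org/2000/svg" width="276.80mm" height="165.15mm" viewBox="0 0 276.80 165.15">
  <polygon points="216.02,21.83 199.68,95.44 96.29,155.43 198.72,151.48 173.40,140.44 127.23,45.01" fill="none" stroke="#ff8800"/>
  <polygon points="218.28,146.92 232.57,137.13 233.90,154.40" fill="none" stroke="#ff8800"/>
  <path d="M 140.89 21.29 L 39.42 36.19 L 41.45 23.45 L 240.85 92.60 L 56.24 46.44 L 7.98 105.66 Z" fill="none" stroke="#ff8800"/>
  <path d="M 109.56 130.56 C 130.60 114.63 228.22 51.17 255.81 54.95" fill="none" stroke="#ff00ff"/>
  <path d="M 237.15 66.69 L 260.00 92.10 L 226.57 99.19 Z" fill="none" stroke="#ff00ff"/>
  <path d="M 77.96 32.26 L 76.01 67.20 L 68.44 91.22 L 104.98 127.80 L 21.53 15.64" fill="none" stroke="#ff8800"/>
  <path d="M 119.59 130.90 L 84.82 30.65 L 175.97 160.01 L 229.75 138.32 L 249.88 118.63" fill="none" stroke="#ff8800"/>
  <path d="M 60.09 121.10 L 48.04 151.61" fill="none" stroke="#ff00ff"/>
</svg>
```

Since the viewBox matches the mm dimensions, user units are millimetres directly. The only transform is the Y-flip y_m = 165.15 − y_svg.

Shape 1 is a closed polygon drawn with `<polygon>`. Its stroke #ff8800 means engrave at S301, F3700. After flipping Y the toolpath is (216.02,143.32) → (199.68,69.71) → (96.29,9.72) → (198.72,13.67) → (173.40,24.71) → (127.23,120.14) → (216.02,143.32), returning to the start.

Shape 2 is a regular polygon drawn with `<polygon>`. Its stroke #ff8800 means engrave at S301, F3700. After flipping Y the toolpath is (218.28,18.23) → (232.57,28.02) → (233.90,10.75) → (218.28,18.23), returning to the start.

Shape 3 is a closed polygon drawn with `<path>`. Its stroke #ff8800 means engrave at S301, F3700. After flipping Y the toolpath is (140.89,143.86) → (39.42,128.96) → (41.45,141.70) → (240.85,72.55) → (56.24,118.71) → (7.98,59.49) → (140.89,143.86), returning to the start.

Shape 4 is a cubic bezier drawn with `<path>`. Its stroke #ff00ff means score at S385, F2151. After flipping Y the toolpath is (109.56,34.59) → (137.41,53.66) → (180.23,79.79) → (224.28,102.22) → (255.81,110.20).

Shape 5 is a regular polygon drawn with `<path>`. Its stroke #ff00ff means score at S385, F2151. After flipping Y the toolpath is (237.15,98.46) → (260.00,73.05) → (226.57,65.96) → (237.15,98.46), returning to the start.

Shape 6 is a open polyline drawn with `<path>`. Its stroke #ff8800 means engrave at S301, F3700. After flipping Y the toolpath is (77.96,132.89) → (76.01,97.95) → (68.44,73.93) → (104.98,37.35) → (21.53,149.51).

Shape 7 is a open polyline drawn with `<path>`. Its stroke #ff8800 means engrave at S301, F3700. After flipping Y the toolpath is (119.59,34.25) → (84.82,134.50) → (175.97,5.14) → (229.75,26.83) → (249.88,46.52).

Shape 8 is a line segment drawn with `<path>`. Its stroke #ff00ff means score at S385, F2151. After flipping Y the toolpath is (60.09,44.05) → (48.04,13.54).

(Gcodetools for Inkscape — laser output)
G21
G90
G0 X216.02 Y143.32
M3 S301
G1 X199.68 Y69.71 F3700
G1 X96.29 Y9.72 F3700
G1 X198.72 Y13.67 F3700
G1 X173.40 Y24.71 F3700
G1 X127.23 Y120.14 F3700
G1 X216.02 Y143.32 F3700
M5
G0 X218.28 Y18.23
M3 S301
G1 X232.57 Y28.02 F3700
G1 X233.90 Y10.75 F3700
G1 X218.28 Y18.23 F3700
M5
G0 X140.89 Y143.86
M3 S301
G1 X39.42 Y128.96 F3700
G1 X41.45 Y141.70 F3700
G1 X240.85 Y72.55 F3700
G1 X56.24 Y118.71 F3700
G1 X7.98 Y59.49 F3700
G1 X140.89 Y143.86 F3700
M5
G0 X109.56 Y34.59
M3 S385
G1 X137.41 Y53.66 F2151
G1 X180.23 Y79.79 F2151
G1 X224.28 Y102.22 F2151
G1 X255.81 Y110.20 F2151
M5
G0 X237.15 Y98.46
M3 S385
G1 X260.00 Y73.05 F2151
G1 X226.57 Y65.96 F2151
G1 X237.15 Y98.46 F2151
M5
G0 X77.96 Y132.89
M3 S301
G1 X76.01 Y97.95 F3700
G1 X68.44 Y73.93 F3700
G1 X104.98 Y37.35 F3700
G1 X21.53 Y149.51 F3700
M5
G0 X119.59 Y34.25
M3 S301
G1 X84.82 Y134.50 F3700
G1 X175.97 Y5.14 F3700
G1 X229.75 Y26.83 F3700
G1 X249.88 Y46.52 F3700
M5
G0 X60.09 Y44.05
M3 S385
G1 X48.04 Y13.54 F2151
M5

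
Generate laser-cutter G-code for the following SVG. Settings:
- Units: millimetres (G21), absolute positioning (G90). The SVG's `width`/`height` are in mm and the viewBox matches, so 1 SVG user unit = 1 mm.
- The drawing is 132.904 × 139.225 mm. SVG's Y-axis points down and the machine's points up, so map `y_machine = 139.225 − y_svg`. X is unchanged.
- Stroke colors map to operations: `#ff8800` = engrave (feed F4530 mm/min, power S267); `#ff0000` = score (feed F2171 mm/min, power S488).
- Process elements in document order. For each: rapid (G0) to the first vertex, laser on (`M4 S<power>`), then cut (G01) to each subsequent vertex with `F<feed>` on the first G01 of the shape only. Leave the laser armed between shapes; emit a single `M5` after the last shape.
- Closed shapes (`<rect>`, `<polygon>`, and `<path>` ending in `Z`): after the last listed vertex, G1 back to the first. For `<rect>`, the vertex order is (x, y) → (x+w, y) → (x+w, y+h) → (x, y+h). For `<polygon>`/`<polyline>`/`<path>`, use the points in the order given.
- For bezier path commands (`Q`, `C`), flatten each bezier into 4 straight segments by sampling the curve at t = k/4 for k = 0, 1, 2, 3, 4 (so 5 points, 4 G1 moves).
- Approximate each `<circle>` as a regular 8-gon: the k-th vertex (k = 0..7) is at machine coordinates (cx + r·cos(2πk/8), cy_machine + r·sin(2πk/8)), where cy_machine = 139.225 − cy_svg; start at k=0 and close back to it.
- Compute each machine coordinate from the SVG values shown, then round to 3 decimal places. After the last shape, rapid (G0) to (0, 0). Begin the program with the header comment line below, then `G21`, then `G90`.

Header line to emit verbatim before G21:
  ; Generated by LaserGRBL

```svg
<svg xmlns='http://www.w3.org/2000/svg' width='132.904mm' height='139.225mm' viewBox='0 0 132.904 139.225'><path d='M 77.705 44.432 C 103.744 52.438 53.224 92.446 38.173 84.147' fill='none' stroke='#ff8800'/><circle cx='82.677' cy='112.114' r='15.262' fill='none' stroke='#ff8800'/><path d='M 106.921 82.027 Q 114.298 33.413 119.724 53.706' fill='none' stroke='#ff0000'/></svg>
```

viewBox `0 0 132.904 139.225` with mm width/height → 1 unit = 1 mm. Flip: y_m = 139.225 − y_svg.

**Shape 1** — `<path>` cubic bezier, stroke `#ff8800` → engrave (S267, F4530). Control points (SVG): P0=(77.705,44.432), P1=(103.744,52.438), P2=(53.224,92.446), P3=(38.173,84.147); sampled at t=k/4. Machine vertices: (77.705,94.793) → (84.630,84.043) → (73.348,68.821) → (54.361,56.656) → (38.173,55.078). Open path.

**Shape 2** — `<circle>` circle, stroke `#ff8800` → engrave (S267, F4530). Machine vertices: (97.939,27.111) → (93.469,37.903) → (82.677,42.373) → (71.885,37.903) → (67.415,27.111) → (71.885,16.319) → (82.677,11.849) → (93.469,16.319) → (97.939,27.111). Closed: final G1 returns to the first vertex.

**Shape 3** — `<path>` quadratic bezier, stroke `#ff0000` → score (S488, F2171). Control points (SVG): P0=(106.921,82.027), P1=(114.298,33.413), P2=(119.724,53.706); sampled at t=k/4. Machine vertices: (106.921,57.198) → (110.488,77.198) → (113.810,88.585) → (116.889,91.359) → (119.724,85.519). Open path.

; Generated by LaserGRBL
G21
G90
G0 X77.705 Y94.793
M4 S267
G01 X84.630 Y84.043 F4530
G01 X73.348 Y68.821
G01 X54.361 Y56.656
G01 X38.173 Y55.078
G0 X97.939 Y27.111
M4 S267
G01 X93.469 Y37.903 F4530
G01 X82.677 Y42.373
G01 X71.885 Y37.903
G01 X67.415 Y27.111
G01 X71.885 Y16.319
G01 X82.677 Y11.849
G01 X93.469 Y16.319
G01 X97.939 Y27.111
G0 X106.921 Y57.198
M4 S488
G01 X110.488 Y77.198 F2171
G01 X113.810 Y88.585
G01 X116.889 Y91.359
G01 X119.724 Y85.519
M5
G0 X0.000 Y0.000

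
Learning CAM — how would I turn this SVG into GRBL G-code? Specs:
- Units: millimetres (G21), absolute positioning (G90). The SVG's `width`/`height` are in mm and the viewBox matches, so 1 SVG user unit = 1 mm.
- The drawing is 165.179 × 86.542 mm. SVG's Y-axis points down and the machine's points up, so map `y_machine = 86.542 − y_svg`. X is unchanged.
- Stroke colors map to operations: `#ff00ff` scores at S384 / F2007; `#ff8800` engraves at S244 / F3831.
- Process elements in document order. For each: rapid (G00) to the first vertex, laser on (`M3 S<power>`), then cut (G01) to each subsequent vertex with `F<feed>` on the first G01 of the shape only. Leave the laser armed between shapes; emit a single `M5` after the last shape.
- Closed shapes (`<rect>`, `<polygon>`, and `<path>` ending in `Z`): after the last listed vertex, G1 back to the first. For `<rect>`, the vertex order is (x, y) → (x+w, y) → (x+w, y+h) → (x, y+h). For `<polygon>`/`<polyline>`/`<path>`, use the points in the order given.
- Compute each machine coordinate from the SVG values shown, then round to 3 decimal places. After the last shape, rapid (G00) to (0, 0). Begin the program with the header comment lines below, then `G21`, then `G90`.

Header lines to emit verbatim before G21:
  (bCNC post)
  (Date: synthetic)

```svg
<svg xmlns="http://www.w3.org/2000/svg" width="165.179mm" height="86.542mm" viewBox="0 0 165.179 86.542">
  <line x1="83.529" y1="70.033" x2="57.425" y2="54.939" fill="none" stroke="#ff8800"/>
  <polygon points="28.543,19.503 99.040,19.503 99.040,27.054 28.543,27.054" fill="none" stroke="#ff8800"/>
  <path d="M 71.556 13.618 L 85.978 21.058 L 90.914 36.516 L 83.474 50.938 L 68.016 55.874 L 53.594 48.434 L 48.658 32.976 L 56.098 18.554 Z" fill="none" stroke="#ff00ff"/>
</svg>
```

1 u = 1 mm; y_m = 86.542 − y.

[1] `<line>` line segment, #ff8800→engrave S244 F3831: (83.529,16.509) → (57.425,31.603)

[2] `<polygon>` rectangle, #ff8800→engrave S244 F3831: (28.543,67.039) → (99.040,67.039) → (99.040,59.488) → (28.543,59.488) → (28.543,67.039) (closed)

[3] `<path>` regular polygon, #ff00ff→score S384 F2007: (71.556,72.924) → (85.978,65.484) → (90.914,50.026) → (83.474,35.604) → (68.016,30.668) → (53.594,38.108) → (48.658,53.566) → (56.098,67.988) → (71.556,72.924) (closed)

(bCNC post)
(Date: synthetic)
G21
G90
G00 X83.529 Y16.509
M3 S244
G01 X57.425 Y31.603 F3831
G00 X28.543 Y67.039
M3 S244
G01 X99.040 Y67.039 F3831
G01 X99.040 Y59.488
G01 X28.543 Y59.488
G01 X28.543 Y67.039
G00 X71.556 Y72.924
M3 S384
G01 X85.978 Y65.484 F2007
G01 X90.914 Y50.026
G01 X83.474 Y35.604
G01 X68.016 Y30.668
G01 X53.594 Y38.108
G01 X48.658 Y53.566
G01 X56.098 Y67.988
G01 X71.556 Y72.924
M5
G00 X0.000 Y0.000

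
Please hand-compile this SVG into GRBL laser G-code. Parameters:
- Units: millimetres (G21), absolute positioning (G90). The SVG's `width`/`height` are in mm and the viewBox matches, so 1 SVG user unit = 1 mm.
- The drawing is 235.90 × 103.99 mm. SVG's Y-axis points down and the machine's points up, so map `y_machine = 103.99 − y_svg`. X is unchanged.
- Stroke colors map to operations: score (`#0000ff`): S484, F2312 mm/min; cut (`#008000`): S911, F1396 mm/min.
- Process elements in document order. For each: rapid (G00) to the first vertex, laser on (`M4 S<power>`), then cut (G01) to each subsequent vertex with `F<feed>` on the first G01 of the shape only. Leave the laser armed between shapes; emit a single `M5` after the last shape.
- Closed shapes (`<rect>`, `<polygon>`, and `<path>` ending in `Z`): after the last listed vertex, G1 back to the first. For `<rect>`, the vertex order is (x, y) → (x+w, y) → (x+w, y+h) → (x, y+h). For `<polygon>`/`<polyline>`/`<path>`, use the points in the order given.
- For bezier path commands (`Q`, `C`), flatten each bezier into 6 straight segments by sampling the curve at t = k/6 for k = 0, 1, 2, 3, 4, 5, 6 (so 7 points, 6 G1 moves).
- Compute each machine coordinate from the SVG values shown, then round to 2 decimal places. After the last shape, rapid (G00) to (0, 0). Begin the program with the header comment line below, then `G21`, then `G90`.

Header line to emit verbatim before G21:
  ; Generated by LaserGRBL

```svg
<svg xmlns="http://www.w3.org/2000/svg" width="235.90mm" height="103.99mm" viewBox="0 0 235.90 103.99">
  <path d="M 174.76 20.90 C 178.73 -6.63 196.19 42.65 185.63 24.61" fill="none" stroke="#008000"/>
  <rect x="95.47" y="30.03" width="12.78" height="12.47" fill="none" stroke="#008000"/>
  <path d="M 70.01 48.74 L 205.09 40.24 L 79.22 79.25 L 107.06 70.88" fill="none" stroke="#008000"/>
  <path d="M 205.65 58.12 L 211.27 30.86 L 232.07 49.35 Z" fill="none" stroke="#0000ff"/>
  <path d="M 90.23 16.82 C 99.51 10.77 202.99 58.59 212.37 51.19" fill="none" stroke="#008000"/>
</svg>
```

; Generated by LaserGRBL
G21
G90
G00 X174.76 Y83.09
M4 S911
G01 X177.68 Y91.12 F1396
G01 X181.69 Y90.35
G01 X185.64 Y84.79
G01 X188.39 Y78.44
G01 X188.77 Y75.30
G01 X185.63 Y79.38
G00 X95.47 Y73.96
M4 S911
G01 X108.25 Y73.96 F1396
G01 X108.25 Y61.49
G01 X95.47 Y61.49
G01 X95.47 Y73.96
G00 X70.01 Y55.25
M4 S911
G01 X205.09 Y63.75 F1396
G01 X79.22 Y24.74
G01 X107.06 Y33.11
G00 X205.65 Y45.87
M4 S484
G01 X211.27 Y73.13 F2312
G01 X232.07 Y54.64
G01 X205.65 Y45.87
G00 X90.23 Y87.17
M4 S911
G01 X101.85 Y86.21 F1396
G01 X123.94 Y79.30
G01 X151.26 Y69.48
G01 X178.60 Y59.77
G01 X200.71 Y53.20
G01 X212.37 Y52.80
M5
G00 X0.00 Y0.00

Since the viewBox matches the mm dimensions, user units are millimetres directly. The only transform is the Y-flip y_m = 103.99 − y_svg.

Shape 1 is a cubic bezier drawn with `<path>`. Its stroke #008000 means cut at S911, F1396. After flipping Y the toolpath is (174.76,83.09) → (177.68,91.12) → (181.69,90.35) → (185.64,84.79) → (188.39,78.44) → (188.77,75.30) → (185.63,79.38).

Shape 2 is a rectangle drawn with `<rect>`. Its stroke #008000 means cut at S911, F1396. After flipping Y the toolpath is (95.47,73.96) → (108.25,73.96) → (108.25,61.49) → (95.47,61.49) → (95.47,73.96), returning to the start.

Shape 3 is a open polyline drawn with `<path>`. Its stroke #008000 means cut at S911, F1396. After flipping Y the toolpath is (70.01,55.25) → (205.09,63.75) → (79.22,24.74) → (107.06,33.11).

Shape 4 is a regular polygon drawn with `<path>`. Its stroke #0000ff means score at S484, F2312. After flipping Y the toolpath is (205.65,45.87) → (211.27,73.13) → (232.07,54.64) → (205.65,45.87), returning to the start.

Shape 5 is a cubic bezier drawn with `<path>`. Its stroke #008000 means cut at S911, F1396. After flipping Y the toolpath is (90.23,87.17) → (101.85,86.21) → (123.94,79.30) → (151.26,69.48) → (178.60,59.77) → (200.71,53.20) → (212.37,52.80).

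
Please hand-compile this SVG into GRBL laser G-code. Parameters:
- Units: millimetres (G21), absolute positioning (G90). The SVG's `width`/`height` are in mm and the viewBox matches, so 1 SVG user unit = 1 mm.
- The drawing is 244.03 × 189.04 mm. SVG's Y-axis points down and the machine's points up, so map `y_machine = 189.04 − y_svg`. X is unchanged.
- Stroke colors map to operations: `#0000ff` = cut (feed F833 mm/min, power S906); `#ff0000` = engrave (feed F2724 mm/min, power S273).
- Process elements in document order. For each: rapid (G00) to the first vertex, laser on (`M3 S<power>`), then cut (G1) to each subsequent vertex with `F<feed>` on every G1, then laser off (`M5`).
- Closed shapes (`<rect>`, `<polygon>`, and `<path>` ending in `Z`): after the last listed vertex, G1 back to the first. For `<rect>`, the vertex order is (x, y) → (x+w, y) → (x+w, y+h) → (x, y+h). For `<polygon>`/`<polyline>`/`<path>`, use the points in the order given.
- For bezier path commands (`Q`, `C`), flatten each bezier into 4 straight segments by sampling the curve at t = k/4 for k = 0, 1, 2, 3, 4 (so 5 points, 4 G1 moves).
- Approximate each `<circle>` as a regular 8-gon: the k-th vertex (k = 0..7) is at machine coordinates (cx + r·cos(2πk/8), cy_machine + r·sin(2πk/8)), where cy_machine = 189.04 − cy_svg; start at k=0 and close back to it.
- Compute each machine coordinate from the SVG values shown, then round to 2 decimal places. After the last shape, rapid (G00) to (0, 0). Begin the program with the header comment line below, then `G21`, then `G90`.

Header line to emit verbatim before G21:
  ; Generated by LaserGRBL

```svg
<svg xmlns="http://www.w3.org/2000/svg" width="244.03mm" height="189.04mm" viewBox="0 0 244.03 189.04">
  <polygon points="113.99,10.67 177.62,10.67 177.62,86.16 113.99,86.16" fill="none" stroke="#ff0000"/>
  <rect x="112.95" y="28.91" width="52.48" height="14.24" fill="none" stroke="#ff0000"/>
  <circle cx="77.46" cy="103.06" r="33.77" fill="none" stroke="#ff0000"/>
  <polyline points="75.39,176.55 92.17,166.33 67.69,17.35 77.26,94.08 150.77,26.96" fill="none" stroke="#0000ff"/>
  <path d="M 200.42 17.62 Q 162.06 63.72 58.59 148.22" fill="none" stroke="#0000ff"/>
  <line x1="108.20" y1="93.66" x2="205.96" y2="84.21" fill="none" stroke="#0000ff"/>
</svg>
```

1 u = 1 mm; y_m = 189.04 − y.

[1] `<polygon>` rectangle, #ff0000→engrave S273 F2724: (113.99,178.37) → (177.62,178.37) → (177.62,102.88) → (113.99,102.88) → (113.99,178.37) (closed)

[2] `<rect>` rectangle, #ff0000→engrave S273 F2724: (112.95,160.13) → (165.43,160.13) → (165.43,145.89) → (112.95,145.89) → (112.95,160.13) (closed)

[3] `<circle>` circle, #ff0000→engrave S273 F2724: (111.23,85.98) → (101.34,109.86) → (77.46,119.75) → (53.58,109.86) → (43.69,85.98) → (53.58,62.10) → (77.46,52.21) → (101.34,62.10) → (111.23,85.98) (closed)

[4] `<polyline>` open polyline, #0000ff→cut S906 F833: (75.39,12.49) → (92.17,22.71) → (67.69,171.69) → (77.26,94.96) → (150.77,162.08)

[5] `<path>` quadratic bezier, #0000ff→cut S906 F833: (200.42,171.42) → (177.17,145.97) → (145.78,115.72) → (106.26,80.67) → (58.59,40.82)

[6] `<line>` line segment, #0000ff→cut S906 F833: (108.20,95.38) → (205.96,104.83)

; Generated by LaserGRBL
G21
G90
G00 X113.99 Y178.37
M3 S273
G1 X177.62 Y178.37 F2724
G1 X177.62 Y102.88 F2724
G1 X113.99 Y102.88 F2724
G1 X113.99 Y178.37 F2724
M5
G00 X112.95 Y160.13
M3 S273
G1 X165.43 Y160.13 F2724
G1 X165.43 Y145.89 F2724
G1 X112.95 Y145.89 F2724
G1 X112.95 Y160.13 F2724
M5
G00 X111.23 Y85.98
M3 S273
G1 X101.34 Y109.86 F2724
G1 X77.46 Y119.75 F2724
G1 X53.58 Y109.86 F2724
G1 X43.69 Y85.98 F2724
G1 X53.58 Y62.10 F2724
G1 X77.46 Y52.21 F2724
G1 X101.34 Y62.10 F2724
G1 X111.23 Y85.98 F2724
M5
G00 X75.39 Y12.49
M3 S906
G1 X92.17 Y22.71 F833
G1 X67.69 Y171.69 F833
G1 X77.26 Y94.96 F833
G1 X150.77 Y162.08 F833
M5
G00 X200.42 Y171.42
M3 S906
G1 X177.17 Y145.97 F833
G1 X145.78 Y115.72 F833
G1 X106.26 Y80.67 F833
G1 X58.59 Y40.82 F833
M5
G00 X108.20 Y95.38
M3 S906
G1 X205.96 Y104.83 F833
M5
G00 X0.00 Y0.00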